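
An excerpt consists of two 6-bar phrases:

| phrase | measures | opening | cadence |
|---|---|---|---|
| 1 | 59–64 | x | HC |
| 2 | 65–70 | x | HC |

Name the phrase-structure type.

repeated phrase

Both phrases have the same opening (x) and the same cadence (half cadence): the second is a restatement, not a consequent, so this is a repeated phrase rather than a period.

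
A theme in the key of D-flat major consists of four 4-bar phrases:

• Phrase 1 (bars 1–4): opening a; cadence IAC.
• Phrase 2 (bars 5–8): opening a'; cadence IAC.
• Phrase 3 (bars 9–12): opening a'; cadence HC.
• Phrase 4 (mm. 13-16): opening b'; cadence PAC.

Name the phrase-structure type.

Four phrases in two halves: the first half (mm. 1–8) ends with an imperfect authentic cadence, the second (mm. 9–16) with a perfect authentic cadence — a large antecedent–consequent pair, i.e. a double period.
Phrase 3 begins with the same material as phrase 1, making it parallel.

parallel double period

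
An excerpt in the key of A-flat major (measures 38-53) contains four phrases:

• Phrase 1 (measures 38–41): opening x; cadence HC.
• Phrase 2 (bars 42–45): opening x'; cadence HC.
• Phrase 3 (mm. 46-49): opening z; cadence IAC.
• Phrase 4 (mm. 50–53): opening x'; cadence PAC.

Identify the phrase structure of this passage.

contrasting double period

Four phrases in two halves: the first half (mm. 38–45) ends with a half cadence, the second (mm. 46–53) with a perfect authentic cadence — a large antecedent–consequent pair, i.e. a double period.
Phrase 3 begins with different material from phrase 1, making it contrasting.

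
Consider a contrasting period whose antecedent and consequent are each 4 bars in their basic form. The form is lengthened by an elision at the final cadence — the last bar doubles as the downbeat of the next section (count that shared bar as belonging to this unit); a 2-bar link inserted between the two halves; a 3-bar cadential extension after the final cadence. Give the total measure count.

Basic contrasting period: 4 + 4 = 8 bars.
8 (basic form) + 2 (link) + 3 (cadential extension) = 13.
The elision shares a bar with the next section but does not change this unit's count.

13 measures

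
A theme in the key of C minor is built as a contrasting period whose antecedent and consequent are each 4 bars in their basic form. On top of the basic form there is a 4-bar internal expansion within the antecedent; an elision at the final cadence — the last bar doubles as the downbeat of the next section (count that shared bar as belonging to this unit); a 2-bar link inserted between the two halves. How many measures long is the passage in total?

14 measures

Basic contrasting period: 4 + 4 = 8 bars.
8 (basic form) + 4 (internal expansion) + 2 (link) = 14.
The elision shares a bar with the next section but does not change this unit's count.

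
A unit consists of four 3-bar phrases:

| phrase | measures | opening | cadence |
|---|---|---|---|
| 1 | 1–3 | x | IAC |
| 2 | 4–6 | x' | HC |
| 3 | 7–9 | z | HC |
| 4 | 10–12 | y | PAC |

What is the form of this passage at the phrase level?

contrasting double period

Four phrases in two halves: the first half (measures 1–6) ends with a half cadence, the second (measures 7–12) with a perfect authentic cadence — a large antecedent–consequent pair, i.e. a double period.
Phrase 3 begins with different material from phrase 1, making it contrasting.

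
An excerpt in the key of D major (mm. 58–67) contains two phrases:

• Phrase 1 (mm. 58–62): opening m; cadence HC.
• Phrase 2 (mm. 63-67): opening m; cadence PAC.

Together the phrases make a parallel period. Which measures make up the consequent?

The phrase ending with the weaker cadence (half cadence) is the antecedent; the one ending more conclusively (perfect authentic cadence) is the consequent. The consequent is measures 63–67.

measures 63–67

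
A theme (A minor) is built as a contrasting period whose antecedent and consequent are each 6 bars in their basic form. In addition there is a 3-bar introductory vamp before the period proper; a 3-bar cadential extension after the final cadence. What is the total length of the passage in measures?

18 measures

Basic contrasting period: 6 + 6 = 12 bars.
12 (basic form) + 3 (introduction) + 3 (cadential extension) = 18.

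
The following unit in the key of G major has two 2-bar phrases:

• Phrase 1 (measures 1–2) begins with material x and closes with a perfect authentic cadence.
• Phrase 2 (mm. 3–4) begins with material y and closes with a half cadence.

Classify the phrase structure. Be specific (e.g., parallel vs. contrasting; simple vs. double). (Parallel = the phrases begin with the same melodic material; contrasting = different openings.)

phrase group

The second phrase closes with a half cadence, which is not stronger than the first phrase's perfect authentic cadence; without a weak→strong cadential pair there is no antecedent–consequent relationship, so this is a phrase group rather than a period.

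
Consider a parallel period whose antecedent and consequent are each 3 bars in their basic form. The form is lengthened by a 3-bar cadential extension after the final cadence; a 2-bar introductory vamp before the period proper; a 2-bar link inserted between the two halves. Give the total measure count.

Basic parallel period: 3 + 3 = 6 bars.
6 (basic form) + 3 (cadential extension) + 2 (introduction) + 2 (link) = 13.

13 measures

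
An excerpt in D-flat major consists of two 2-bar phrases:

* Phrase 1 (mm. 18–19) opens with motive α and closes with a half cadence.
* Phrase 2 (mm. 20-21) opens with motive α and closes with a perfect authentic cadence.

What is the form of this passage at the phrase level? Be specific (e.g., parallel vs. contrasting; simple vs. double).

Phrase 1 ends with a half cadence (weaker) and phrase 2 with a perfect authentic cadence (stronger): antecedent + consequent = a period.
The two phrases open with the same material (α / α), so the period is parallel.

parallel period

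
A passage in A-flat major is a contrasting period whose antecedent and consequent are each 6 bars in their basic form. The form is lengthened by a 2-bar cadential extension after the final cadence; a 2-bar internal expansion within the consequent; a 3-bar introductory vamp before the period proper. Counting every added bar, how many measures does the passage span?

19 measures

Basic contrasting period: 6 + 6 = 12 bars.
12 (basic form) + 2 (cadential extension) + 2 (internal expansion) + 3 (introduction) = 19.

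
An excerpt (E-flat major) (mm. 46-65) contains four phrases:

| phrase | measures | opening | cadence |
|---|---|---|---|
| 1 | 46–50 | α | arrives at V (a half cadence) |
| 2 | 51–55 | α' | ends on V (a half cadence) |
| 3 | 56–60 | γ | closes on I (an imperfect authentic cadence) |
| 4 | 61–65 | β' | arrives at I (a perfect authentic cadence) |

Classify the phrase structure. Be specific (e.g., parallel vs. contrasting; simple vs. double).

contrasting double period

Four phrases in two halves: the first half (measures 46–55) ends with a half cadence, the second (measures 56–65) with a perfect authentic cadence — a large antecedent–consequent pair, i.e. a double period.
Phrase 3 begins with different material from phrase 1, making it contrasting.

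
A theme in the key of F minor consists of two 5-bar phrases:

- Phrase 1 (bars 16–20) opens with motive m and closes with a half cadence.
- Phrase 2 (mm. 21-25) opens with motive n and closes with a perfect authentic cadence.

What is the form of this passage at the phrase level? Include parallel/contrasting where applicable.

contrasting period

Phrase 1 ends with a half cadence (weaker) and phrase 2 with a perfect authentic cadence (stronger): antecedent + consequent = a period.
The two phrases open with different material (m / n), so the period is contrasting.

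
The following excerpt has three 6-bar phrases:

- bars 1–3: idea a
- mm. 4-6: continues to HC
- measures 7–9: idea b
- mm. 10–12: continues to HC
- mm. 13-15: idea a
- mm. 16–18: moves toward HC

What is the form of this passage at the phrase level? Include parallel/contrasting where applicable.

phrase group

The final phrase closes with a half cadence, which is not stronger than the preceding half cadence; the 3 phrases lack an overall antecedent–consequent design and so form a phrase group.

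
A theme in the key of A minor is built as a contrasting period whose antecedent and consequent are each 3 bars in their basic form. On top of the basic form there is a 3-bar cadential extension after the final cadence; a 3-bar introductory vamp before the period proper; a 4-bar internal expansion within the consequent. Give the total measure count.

16 measures

Basic contrasting period: 3 + 3 = 6 bars.
6 (basic form) + 3 (cadential extension) + 3 (introduction) + 4 (internal expansion) = 16.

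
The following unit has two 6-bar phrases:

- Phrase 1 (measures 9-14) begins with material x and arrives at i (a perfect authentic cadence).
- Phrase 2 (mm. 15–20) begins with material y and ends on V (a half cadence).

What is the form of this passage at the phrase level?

The second phrase closes with a half cadence, which is not stronger than the first phrase's perfect authentic cadence; without a weak→strong cadential pair there is no antecedent–consequent relationship, so this is a phrase group rather than a period.

phrase group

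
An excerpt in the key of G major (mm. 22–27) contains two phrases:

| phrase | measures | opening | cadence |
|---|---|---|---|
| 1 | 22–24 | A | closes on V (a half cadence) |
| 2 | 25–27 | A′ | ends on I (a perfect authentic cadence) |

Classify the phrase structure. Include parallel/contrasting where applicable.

parallel period

Phrase 1 ends with a half cadence (weaker) and phrase 2 with a perfect authentic cadence (stronger): antecedent + consequent = a period.
The two phrases open with the same material (A / A′), so the period is parallel.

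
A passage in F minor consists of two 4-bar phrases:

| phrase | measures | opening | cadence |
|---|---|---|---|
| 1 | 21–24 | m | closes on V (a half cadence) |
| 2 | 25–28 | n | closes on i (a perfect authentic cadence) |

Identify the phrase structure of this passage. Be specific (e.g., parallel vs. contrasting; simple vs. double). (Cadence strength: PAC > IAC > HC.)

Phrase 1 ends with a half cadence (weaker) and phrase 2 with a perfect authentic cadence (stronger): antecedent + consequent = a period.
The two phrases open with different material (m / n), so the period is contrasting.

contrasting period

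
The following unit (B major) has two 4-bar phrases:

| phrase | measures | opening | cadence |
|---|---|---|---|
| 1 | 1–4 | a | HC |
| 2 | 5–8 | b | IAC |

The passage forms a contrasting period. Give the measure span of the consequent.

The phrase ending with the weaker cadence (half cadence) is the antecedent; the one ending more conclusively (imperfect authentic cadence) is the consequent. The consequent is measures 5–8.

measures 5–8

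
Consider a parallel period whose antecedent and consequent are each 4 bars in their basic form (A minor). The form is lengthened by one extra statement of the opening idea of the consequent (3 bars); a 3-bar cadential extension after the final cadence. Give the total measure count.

14 measures

Basic parallel period: 4 + 4 = 8 bars.
8 (basic form) + 3 (extra statement) + 3 (cadential extension) = 14.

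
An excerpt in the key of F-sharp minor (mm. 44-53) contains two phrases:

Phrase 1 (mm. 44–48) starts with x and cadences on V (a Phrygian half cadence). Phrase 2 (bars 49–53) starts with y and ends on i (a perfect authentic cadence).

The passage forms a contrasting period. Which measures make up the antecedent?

The phrase ending with the weaker cadence (Phrygian half cadence) is the antecedent; the one ending more conclusively (perfect authentic cadence) is the consequent. The antecedent is measures 44–48.

measures 44–48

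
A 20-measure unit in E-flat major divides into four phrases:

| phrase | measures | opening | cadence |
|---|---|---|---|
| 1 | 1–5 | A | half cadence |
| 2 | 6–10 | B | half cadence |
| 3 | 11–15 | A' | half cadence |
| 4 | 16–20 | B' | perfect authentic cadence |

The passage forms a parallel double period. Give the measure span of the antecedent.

measures 1–10

In a double period the first pair of phrases (ending half cadence) is the large antecedent and the second pair (ending perfect authentic cadence) is the large consequent; the antecedent is measures 1–10.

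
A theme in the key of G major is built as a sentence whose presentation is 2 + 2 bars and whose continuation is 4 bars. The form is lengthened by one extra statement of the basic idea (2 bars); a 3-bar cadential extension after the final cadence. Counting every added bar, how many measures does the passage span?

13 measures

Basic sentence: 2 + 2 + 4 = 8 bars.
8 (basic form) + 2 (extra statement) + 3 (cadential extension) = 13.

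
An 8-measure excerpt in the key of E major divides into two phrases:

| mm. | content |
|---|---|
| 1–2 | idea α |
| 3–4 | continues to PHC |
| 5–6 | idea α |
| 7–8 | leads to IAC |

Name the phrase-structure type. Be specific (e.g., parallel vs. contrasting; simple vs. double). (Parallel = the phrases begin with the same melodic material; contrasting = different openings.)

parallel period

Phrase 1 ends with a Phrygian half cadence (weaker) and phrase 2 with an imperfect authentic cadence (stronger): antecedent + consequent = a period.
The two phrases open with the same material (α / α), so the period is parallel.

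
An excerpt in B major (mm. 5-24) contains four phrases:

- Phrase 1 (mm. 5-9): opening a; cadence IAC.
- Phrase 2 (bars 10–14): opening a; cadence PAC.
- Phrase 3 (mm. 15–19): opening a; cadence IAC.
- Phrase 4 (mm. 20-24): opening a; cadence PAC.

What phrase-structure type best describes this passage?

repeated period

The cadence pattern IAC–PAC–IAC–PAC is weak–strong twice, and phrases 3–4 restate phrases 1–2: a period heard twice, not a double period (which would end weakly at phrase 2).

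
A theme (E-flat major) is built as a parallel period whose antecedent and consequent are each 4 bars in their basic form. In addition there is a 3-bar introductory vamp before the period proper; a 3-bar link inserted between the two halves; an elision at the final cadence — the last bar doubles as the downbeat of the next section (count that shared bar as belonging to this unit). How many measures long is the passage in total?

14 measures

Basic parallel period: 4 + 4 = 8 bars.
8 (basic form) + 3 (introduction) + 3 (link) = 14.
The elision shares a bar with the next section but does not change this unit's count.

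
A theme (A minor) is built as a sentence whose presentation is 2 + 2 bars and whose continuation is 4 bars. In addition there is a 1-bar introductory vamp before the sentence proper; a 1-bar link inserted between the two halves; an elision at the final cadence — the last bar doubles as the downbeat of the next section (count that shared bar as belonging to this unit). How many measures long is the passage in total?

Basic sentence: 2 + 2 + 4 = 8 bars.
8 (basic form) + 1 (introduction) + 1 (link) = 10.
The elision shares a bar with the next section but does not change this unit's count.

10 measures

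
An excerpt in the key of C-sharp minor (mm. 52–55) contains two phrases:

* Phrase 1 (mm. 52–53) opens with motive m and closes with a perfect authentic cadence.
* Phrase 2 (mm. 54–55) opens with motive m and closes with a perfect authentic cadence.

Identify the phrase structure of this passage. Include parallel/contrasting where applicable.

repeated phrase

Both phrases have the same opening (m) and the same cadence (perfect authentic cadence): the second is a restatement, not a consequent, so this is a repeated phrase rather than a period.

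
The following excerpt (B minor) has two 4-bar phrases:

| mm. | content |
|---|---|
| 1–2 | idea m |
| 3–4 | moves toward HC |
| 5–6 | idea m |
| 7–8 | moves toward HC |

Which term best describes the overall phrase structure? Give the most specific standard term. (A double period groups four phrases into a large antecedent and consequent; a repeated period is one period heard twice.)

repeated phrase

Both phrases have the same opening (m) and the same cadence (half cadence): the second is a restatement, not a consequent, so this is a repeated phrase rather than a period.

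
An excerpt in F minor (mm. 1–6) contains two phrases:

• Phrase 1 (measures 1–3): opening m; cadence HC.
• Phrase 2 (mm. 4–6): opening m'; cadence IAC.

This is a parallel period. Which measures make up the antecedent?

The phrase ending with the weaker cadence (half cadence) is the antecedent; the one ending more conclusively (imperfect authentic cadence) is the consequent. The antecedent is measures 1–3.

measures 1–3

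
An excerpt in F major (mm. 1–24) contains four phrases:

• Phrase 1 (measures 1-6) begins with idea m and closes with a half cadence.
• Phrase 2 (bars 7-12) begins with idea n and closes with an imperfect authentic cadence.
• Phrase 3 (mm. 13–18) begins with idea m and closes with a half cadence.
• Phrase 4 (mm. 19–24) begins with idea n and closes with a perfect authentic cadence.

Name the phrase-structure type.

Four phrases in two halves: the first half (mm. 1–12) ends with an imperfect authentic cadence, the second (measures 13–24) with a perfect authentic cadence — a large antecedent–consequent pair, i.e. a double period.
Phrase 3 begins with the same material as phrase 1, making it parallel.

parallel double period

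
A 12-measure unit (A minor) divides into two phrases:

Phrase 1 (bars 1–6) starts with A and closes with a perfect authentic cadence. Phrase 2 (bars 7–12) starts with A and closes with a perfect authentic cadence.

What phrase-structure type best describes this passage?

Both phrases have the same opening (A) and the same cadence (perfect authentic cadence): the second is a restatement, not a consequent, so this is a repeated phrase rather than a period.

repeated phrase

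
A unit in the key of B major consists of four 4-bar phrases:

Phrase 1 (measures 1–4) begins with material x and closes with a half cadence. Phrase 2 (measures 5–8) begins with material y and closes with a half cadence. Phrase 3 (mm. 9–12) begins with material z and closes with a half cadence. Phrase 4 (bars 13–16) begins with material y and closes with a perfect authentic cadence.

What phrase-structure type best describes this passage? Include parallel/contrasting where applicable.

Four phrases in two halves: the first half (mm. 1–8) ends with a half cadence, the second (mm. 9–16) with a perfect authentic cadence — a large antecedent–consequent pair, i.e. a double period.
Phrase 3 begins with different material from phrase 1, making it contrasting.

contrasting double period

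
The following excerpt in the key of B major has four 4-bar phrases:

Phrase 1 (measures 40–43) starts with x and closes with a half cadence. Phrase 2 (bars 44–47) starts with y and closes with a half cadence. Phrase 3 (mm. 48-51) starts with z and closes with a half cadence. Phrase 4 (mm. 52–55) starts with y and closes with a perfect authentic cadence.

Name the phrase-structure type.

Four phrases in two halves: the first half (measures 40–47) ends with a half cadence, the second (mm. 48–55) with a perfect authentic cadence — a large antecedent–consequent pair, i.e. a double period.
Phrase 3 begins with different material from phrase 1, making it contrasting.

contrasting double period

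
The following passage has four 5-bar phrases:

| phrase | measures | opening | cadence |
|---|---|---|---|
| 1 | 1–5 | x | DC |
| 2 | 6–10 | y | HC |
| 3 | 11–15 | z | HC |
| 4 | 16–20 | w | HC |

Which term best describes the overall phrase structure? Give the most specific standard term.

Phrase 4 ends with a half cadence, no stronger than phrase 2's half cadence, so the four phrases do not form a double period; nor do phrases 3–4 duplicate 1–2, so it is not a repeated period. With no phrase reaching a conclusive cadence, the passage is a phrase group.

phrase group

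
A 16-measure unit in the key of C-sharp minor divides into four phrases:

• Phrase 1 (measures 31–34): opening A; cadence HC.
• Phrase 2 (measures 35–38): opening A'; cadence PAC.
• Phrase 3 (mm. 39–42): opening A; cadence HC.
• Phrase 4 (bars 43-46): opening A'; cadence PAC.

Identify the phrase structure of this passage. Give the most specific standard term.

The cadence pattern HC–PAC–HC–PAC is weak–strong twice, and phrases 3–4 restate phrases 1–2: a period heard twice, not a double period (which would end weakly at phrase 2).

repeated period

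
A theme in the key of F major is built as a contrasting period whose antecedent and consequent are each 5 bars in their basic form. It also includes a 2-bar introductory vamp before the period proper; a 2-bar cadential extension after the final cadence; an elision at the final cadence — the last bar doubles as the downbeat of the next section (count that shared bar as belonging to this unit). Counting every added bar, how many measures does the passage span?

Basic contrasting period: 5 + 5 = 10 bars.
10 (basic form) + 2 (introduction) + 2 (cadential extension) = 14.
The elision shares a bar with the next section but does not change this unit's count.

14 measures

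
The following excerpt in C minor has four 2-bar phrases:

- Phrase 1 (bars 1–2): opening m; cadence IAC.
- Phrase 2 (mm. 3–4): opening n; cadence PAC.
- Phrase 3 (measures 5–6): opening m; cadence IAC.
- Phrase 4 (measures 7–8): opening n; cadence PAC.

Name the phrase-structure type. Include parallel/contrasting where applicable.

The cadence pattern IAC–PAC–IAC–PAC is weak–strong twice, and phrases 3–4 restate phrases 1–2: a period heard twice, not a double period (which would end weakly at phrase 2).

repeated period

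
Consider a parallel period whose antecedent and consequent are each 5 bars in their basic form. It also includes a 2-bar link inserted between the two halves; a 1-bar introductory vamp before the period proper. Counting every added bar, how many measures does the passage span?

13 measures

Basic parallel period: 5 + 5 = 10 bars.
10 (basic form) + 2 (link) + 1 (introduction) = 13.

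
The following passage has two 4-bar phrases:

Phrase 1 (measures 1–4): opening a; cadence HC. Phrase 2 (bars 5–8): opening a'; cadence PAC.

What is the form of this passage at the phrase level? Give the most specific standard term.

Phrase 1 ends with a half cadence (weaker) and phrase 2 with a perfect authentic cadence (stronger): antecedent + consequent = a period.
The two phrases open with the same material (a / a'), so the period is parallel.

parallel period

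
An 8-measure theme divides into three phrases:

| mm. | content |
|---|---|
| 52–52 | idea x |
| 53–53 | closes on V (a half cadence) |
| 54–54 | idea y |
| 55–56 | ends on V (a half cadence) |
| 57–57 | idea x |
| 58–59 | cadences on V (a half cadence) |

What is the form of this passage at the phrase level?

phrase group

The final phrase closes with a half cadence, which is not stronger than the preceding half cadence; the 3 phrases lack an overall antecedent–consequent design and so form a phrase group.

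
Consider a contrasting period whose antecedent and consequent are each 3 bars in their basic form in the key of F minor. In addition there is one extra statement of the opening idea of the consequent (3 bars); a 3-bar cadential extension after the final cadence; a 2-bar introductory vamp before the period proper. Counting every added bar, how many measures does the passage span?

Basic contrasting period: 3 + 3 = 6 bars.
6 (basic form) + 3 (extra statement) + 3 (cadential extension) + 2 (introduction) = 14.

14 measures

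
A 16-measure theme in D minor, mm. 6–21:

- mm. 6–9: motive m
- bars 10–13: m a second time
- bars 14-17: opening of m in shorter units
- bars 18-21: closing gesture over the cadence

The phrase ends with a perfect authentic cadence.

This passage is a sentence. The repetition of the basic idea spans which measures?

The presentation of a sentence is the basic idea (mm. 6–9) plus its repetition (bars 10–13); the repetition of the basic idea is therefore measures 10–13.

measures 10–13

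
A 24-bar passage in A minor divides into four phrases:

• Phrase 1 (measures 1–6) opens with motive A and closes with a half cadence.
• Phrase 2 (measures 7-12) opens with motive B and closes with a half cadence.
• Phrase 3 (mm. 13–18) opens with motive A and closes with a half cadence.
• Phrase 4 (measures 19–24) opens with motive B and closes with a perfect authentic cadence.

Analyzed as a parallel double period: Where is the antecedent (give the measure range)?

measures 1–12

In a double period the four phrases pair into a large antecedent (phrases 1–2, ending half cadence) and a large consequent (phrases 3–4, ending perfect authentic cadence). The antecedent spans bars 1–12.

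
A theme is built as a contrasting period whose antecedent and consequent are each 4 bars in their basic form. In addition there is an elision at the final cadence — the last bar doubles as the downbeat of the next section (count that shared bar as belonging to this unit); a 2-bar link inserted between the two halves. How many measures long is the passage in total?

Basic contrasting period: 4 + 4 = 8 bars.
8 (basic form) + 2 (link) = 10.
The elision shares a bar with the next section but does not change this unit's count.

10 measures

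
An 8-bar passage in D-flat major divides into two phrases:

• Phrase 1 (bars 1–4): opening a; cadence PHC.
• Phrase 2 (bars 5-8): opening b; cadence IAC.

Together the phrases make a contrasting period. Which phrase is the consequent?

phrase 2

The phrase ending with the weaker cadence (Phrygian half cadence) is the antecedent; the one ending more conclusively (imperfect authentic cadence) is the consequent. The consequent is phrase 2.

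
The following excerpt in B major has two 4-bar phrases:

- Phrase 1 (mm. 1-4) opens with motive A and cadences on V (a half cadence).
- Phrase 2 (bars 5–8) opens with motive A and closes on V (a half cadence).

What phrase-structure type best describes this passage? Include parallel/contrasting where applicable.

Both phrases have the same opening (A) and the same cadence (half cadence): the second is a restatement, not a consequent, so this is a repeated phrase rather than a period.

repeated phrase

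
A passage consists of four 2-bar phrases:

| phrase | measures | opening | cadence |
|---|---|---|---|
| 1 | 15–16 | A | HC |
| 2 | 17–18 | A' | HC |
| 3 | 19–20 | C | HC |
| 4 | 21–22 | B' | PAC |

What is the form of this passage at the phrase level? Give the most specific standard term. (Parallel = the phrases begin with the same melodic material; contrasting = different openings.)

Four phrases in two halves: the first half (measures 15-18) ends with a half cadence, the second (measures 19-22) with a perfect authentic cadence — a large antecedent–consequent pair, i.e. a double period.
Phrase 3 begins with different material from phrase 1, making it contrasting.

contrasting double period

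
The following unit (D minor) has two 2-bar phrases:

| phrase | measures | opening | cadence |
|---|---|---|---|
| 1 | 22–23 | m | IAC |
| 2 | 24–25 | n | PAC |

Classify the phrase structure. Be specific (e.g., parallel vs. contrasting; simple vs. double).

Phrase 1 ends with an imperfect authentic cadence (weaker) and phrase 2 with a perfect authentic cadence (stronger): antecedent + consequent = a period.
The two phrases open with different material (m / n), so the period is contrasting.

contrasting period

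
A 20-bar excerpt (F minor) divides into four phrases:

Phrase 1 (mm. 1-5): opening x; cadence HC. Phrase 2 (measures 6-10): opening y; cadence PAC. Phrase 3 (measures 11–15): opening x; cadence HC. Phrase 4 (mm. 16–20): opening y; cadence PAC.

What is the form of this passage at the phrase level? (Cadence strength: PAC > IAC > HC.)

repeated period

The cadence pattern HC–PAC–HC–PAC is weak–strong twice, and phrases 3–4 restate phrases 1–2: a period heard twice, not a double period (which would end weakly at phrase 2).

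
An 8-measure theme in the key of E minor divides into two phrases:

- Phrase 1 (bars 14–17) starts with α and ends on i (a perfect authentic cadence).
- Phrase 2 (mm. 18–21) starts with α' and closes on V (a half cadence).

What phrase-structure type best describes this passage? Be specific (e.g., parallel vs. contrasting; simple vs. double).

The second phrase closes with a half cadence, which is not stronger than the first phrase's perfect authentic cadence; without a weak→strong cadential pair there is no antecedent–consequent relationship, so this is a phrase group rather than a period.

phrase group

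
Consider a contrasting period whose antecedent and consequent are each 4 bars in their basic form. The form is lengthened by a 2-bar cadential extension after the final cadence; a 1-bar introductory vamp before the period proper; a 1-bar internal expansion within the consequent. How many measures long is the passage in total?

Basic contrasting period: 4 + 4 = 8 bars.
8 (basic form) + 2 (cadential extension) + 1 (introduction) + 1 (internal expansion) = 12.

12 measures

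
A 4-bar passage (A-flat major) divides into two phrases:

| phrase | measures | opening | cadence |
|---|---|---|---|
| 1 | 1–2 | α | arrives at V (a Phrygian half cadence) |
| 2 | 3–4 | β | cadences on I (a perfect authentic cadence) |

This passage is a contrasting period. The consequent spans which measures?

The antecedent is the phrase ending with the weaker cadence (Phrygian half cadence, phrase 1) and the consequent the one ending more conclusively (perfect authentic cadence, phrase 2); the consequent is mm. 3-4.

measures 3–4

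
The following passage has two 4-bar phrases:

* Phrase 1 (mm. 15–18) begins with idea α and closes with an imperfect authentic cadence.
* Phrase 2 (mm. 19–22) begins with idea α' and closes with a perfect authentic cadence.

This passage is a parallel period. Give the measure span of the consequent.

The antecedent is the phrase ending with the weaker cadence (imperfect authentic cadence, phrase 1) and the consequent the one ending more conclusively (perfect authentic cadence, phrase 2); the consequent is mm. 19–22.

measures 19–22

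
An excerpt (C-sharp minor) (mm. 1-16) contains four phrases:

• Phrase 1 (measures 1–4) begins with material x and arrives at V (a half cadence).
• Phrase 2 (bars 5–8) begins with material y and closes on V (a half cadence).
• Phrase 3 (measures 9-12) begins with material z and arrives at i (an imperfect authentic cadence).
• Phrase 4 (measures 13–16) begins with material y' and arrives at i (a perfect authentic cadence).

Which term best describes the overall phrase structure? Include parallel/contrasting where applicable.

Four phrases in two halves: the first half (mm. 1-8) ends with a half cadence, the second (bars 9–16) with a perfect authentic cadence — a large antecedent–consequent pair, i.e. a double period.
Phrase 3 begins with different material from phrase 1, making it contrasting.

contrasting double period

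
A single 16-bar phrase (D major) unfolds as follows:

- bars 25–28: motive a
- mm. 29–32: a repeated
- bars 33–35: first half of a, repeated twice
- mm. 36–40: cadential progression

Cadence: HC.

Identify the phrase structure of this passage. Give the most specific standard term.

sentence

Basic idea (measures 25–28) + its repetition (mm. 29-32) form the presentation; fragmentation and cadence (measures 33–40) form the continuation — the 16-bar whole is a sentence.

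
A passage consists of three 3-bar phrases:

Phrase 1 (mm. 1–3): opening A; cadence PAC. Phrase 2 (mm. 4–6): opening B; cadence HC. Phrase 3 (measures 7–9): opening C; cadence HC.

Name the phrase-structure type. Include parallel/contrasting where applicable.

The final phrase closes with a half cadence, which is not stronger than the preceding half cadence; the 3 phrases lack an overall antecedent–consequent design and so form a phrase group.

phrase group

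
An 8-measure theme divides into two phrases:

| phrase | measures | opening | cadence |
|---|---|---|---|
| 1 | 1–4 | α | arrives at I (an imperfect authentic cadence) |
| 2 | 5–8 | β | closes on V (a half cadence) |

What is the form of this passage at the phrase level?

The second phrase closes with a half cadence, which is not stronger than the first phrase's imperfect authentic cadence; without a weak→strong cadential pair there is no antecedent–consequent relationship, so this is a phrase group rather than a period.

phrase group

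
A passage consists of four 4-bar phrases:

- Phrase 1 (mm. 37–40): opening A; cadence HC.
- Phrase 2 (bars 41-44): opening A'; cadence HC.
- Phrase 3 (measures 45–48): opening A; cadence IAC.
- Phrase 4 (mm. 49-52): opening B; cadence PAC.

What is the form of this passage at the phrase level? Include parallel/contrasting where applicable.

parallel double period

Four phrases in two halves: the first half (mm. 37-44) ends with a half cadence, the second (measures 45–52) with a perfect authentic cadence — a large antecedent–consequent pair, i.e. a double period.
Phrase 3 begins with the same material as phrase 1, making it parallel.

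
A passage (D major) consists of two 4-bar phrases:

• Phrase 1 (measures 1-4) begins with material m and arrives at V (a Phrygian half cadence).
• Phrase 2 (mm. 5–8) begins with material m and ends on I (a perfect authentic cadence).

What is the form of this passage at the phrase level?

parallel period

Phrase 1 ends with a Phrygian half cadence (weaker) and phrase 2 with a perfect authentic cadence (stronger): antecedent + consequent = a period.
The two phrases open with the same material (m / m), so the period is parallel.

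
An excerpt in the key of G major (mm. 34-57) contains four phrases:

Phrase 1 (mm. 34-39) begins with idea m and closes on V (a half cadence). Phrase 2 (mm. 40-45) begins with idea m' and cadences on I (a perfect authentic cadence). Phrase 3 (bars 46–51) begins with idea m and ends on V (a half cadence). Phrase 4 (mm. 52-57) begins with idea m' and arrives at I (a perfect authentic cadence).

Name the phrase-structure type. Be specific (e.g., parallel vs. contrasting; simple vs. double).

The cadence pattern HC–PAC–HC–PAC is weak–strong twice, and phrases 3–4 restate phrases 1–2: a period heard twice, not a double period (which would end weakly at phrase 2).

repeated period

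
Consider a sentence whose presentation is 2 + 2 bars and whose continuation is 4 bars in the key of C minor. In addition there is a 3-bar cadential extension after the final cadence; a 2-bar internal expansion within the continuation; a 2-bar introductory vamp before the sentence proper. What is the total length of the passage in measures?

15 measures

Basic sentence: 2 + 2 + 4 = 8 bars.
8 (basic form) + 3 (cadential extension) + 2 (internal expansion) + 2 (introduction) = 15.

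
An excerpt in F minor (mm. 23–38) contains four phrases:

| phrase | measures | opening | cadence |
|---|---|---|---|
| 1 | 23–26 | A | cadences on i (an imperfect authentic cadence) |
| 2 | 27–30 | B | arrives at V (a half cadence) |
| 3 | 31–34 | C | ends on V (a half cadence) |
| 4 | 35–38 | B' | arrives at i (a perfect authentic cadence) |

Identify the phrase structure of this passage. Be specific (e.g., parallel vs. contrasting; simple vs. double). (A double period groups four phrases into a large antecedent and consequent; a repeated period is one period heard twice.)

contrasting double period

Four phrases in two halves: the first half (mm. 23-30) ends with a half cadence, the second (bars 31–38) with a perfect authentic cadence — a large antecedent–consequent pair, i.e. a double period.
Phrase 3 begins with different material from phrase 1, making it contrasting.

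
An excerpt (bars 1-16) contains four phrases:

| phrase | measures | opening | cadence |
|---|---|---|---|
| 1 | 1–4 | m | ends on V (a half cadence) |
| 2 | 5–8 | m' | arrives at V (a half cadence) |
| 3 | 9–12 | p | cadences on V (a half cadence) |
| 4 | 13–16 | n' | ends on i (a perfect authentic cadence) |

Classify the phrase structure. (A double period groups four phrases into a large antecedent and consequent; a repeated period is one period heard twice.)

Four phrases in two halves: the first half (bars 1-8) ends with a half cadence, the second (mm. 9–16) with a perfect authentic cadence — a large antecedent–consequent pair, i.e. a double period.
Phrase 3 begins with different material from phrase 1, making it contrasting.

contrasting double period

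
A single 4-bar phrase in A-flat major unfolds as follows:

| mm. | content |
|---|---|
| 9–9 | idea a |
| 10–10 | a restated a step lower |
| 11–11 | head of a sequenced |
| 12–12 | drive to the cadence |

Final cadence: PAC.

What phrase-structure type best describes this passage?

sentence

Basic idea (bar 9) + its repetition (measure 10) form the presentation; fragmentation and cadence (measures 11-12) form the continuation — the 4-bar whole is a sentence.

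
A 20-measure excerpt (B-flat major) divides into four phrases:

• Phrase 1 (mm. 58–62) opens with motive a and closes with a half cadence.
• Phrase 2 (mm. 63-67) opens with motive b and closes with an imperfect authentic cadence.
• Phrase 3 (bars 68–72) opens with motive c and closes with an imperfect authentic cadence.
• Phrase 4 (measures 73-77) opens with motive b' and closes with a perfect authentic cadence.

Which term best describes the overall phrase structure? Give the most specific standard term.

contrasting double period

Four phrases in two halves: the first half (bars 58–67) ends with an imperfect authentic cadence, the second (bars 68–77) with a perfect authentic cadence — a large antecedent–consequent pair, i.e. a double period.
Phrase 3 begins with different material from phrase 1, making it contrasting.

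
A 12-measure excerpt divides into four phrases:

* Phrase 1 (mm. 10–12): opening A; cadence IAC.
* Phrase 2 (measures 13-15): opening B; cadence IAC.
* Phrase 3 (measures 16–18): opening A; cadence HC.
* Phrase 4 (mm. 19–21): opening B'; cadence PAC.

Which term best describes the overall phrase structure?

parallel double period

Four phrases in two halves: the first half (mm. 10–15) ends with an imperfect authentic cadence, the second (mm. 16–21) with a perfect authentic cadence — a large antecedent–consequent pair, i.e. a double period.
Phrase 3 begins with the same material as phrase 1, making it parallel.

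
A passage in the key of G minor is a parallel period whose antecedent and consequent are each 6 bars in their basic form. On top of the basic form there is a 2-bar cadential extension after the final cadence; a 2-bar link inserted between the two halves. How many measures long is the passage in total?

16 measures

Basic parallel period: 6 + 6 = 12 bars.
12 (basic form) + 2 (cadential extension) + 2 (link) = 16.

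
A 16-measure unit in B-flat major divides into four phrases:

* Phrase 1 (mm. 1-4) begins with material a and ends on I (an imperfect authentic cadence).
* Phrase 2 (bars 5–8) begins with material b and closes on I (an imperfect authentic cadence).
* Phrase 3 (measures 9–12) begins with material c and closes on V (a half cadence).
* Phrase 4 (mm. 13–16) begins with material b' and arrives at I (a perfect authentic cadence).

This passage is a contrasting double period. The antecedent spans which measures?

measures 1–8

In a double period the four phrases pair into a large antecedent (phrases 1–2, ending imperfect authentic cadence) and a large consequent (phrases 3–4, ending perfect authentic cadence). The antecedent spans bars 1-8.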